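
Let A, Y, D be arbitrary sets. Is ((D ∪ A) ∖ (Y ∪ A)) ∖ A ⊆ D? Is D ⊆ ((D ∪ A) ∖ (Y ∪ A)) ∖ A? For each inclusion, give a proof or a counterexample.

Only the forward inclusion holds.

(⟹) Let x ∈ ((D ∪ A) ∖ (Y ∪ A)) ∖ A. Then x ∈ D and x ∉ A, Y, from which x ∈ D.

(⟸) This inclusion fails. Take A = {1}, Y = ∅, D = {1}; then 1 ∈ D but 1 ∉ ((D ∪ A) ∖ (Y ∪ A)) ∖ A.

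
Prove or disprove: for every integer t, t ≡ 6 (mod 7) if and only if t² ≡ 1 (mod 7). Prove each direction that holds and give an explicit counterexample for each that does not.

Only the forward implication holds.

Converse. This fails: take t = 1. Then 1² = 1 ≡ 1 (mod 7), yet 1 ≡ 1 (mod 7), not 6.

Forward direction. Suppose t ≡ 6 (mod 7). Write t = 7j + 6. Then (7j + 6)² = 49j² + 84j + 36 = 7(7j² + 12j + 5) + 1, so t² ≡ 1 (mod 7).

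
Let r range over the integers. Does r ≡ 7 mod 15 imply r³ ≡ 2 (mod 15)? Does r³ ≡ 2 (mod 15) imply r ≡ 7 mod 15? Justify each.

(⟹) This fails: take r = 7. Then 7 ≡ 7 (mod 15), but 7³ = 343 ≡ 13 (mod 15), not 2.

(⟸) This fails: take r = 8. Then 8³ = 512 ≡ 2 (mod 15), yet 8 ≡ 8 (mod 15), not 7.

Neither implication holds.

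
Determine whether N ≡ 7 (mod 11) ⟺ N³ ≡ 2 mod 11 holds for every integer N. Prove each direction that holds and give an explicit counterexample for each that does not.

Both directions hold; the statement is true.

(⇒) Suppose N ≡ 7 (mod 11). Write N = 11j + 7. Then (11j + 7)³ = 1331j³ + 2541j² + 1617j + 343 = 11(121j³ + 231j² + 147j + 31) + 2, so N³ ≡ 2 (mod 11).

(⇐) For the converse, argue contrapositively. If N ≢ 7 (mod 11), then N is congruent to one of 0, 1, 2, 3, 4, 5, 6, 8, 9, 10 modulo 11, and these give N³ ≡ 0, 1, 8, 5, 9, 4, 7, 6, 3, 10 respectively — never 2.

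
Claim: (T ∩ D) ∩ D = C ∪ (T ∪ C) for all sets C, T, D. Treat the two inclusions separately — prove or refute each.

(⟸) This inclusion fails. Take C = {1}, T = ∅, D = ∅; then 1 ∈ C ∪ (T ∪ C) but 1 ∉ (T ∩ D) ∩ D.

(⟹) Let x ∈ (T ∩ D) ∩ D. Then either x ∈ T ∩ D and x ∉ C; or x ∈ C ∩ T ∩ D. In each case x ∈ C ∪ (T ∪ C), so (T ∩ D) ∩ D ⊆ C ∪ (T ∪ C).

(⊆) holds; (⊇) fails.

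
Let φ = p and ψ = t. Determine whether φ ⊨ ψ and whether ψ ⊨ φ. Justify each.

(⇒) fails and (⇐) fails.

(⟹) This fails. Under t = F, p = T, the left side is true but the right side is false.

(⟸) This fails. Under t = T, p = F, the left side is false but the right side is true.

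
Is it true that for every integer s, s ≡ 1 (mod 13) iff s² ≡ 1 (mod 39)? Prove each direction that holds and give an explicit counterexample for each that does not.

Forward direction. This fails: take s = 27. Then 27 ≡ 1 (mod 13), but 27² = 729 ≡ 27 (mod 39), not 1.

Converse. This fails: take s = 25. Then 25² = 625 ≡ 1 (mod 39), yet 25 ≡ 12 (mod 13), not 1.

Both directions fail.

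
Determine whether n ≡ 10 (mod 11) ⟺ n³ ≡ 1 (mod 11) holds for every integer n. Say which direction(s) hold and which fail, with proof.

Both directions fail.

(⇒) This fails: take n = 10. Then 10 ≡ 10 (mod 11), but 10³ = 1000 ≡ 10 (mod 11), not 1.

(⇐) This fails: take n = 1. Then 1³ = 1 ≡ 1 (mod 11), yet 1 ≡ 1 (mod 11), not 10.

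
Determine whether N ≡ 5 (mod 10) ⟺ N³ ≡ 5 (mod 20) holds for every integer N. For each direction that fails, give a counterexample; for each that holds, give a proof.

(⇒) fails; (⇐) holds.

(→) This fails: take N = 15. Then 15 ≡ 5 (mod 10), but 15³ = 3375 ≡ 15 (mod 20), not 5.

(←) Conversely, the residues r modulo 20 with r³ ≡ 5 (mod 20) are exactly {5}, and each is ≡ 5 (mod 10).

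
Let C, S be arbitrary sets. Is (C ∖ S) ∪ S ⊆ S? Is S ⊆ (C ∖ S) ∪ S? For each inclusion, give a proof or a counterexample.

Forward inclusion. This inclusion fails. Take C = {1}, S = ∅; then 1 ∈ (C ∖ S) ∪ S but 1 ∉ S.

Reverse inclusion. Let x ∈ S. Then either x ∈ S and x ∉ C; or x ∈ C ∩ S. In each case x ∈ (C ∖ S) ∪ S, so S ⊆ (C ∖ S) ∪ S.

The sets are not equal: only the reverse inclusion holds.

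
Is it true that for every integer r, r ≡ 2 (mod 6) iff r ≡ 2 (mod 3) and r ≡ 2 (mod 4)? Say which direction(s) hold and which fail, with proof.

Only the converse holds.

(→) This fails: r = 8 gives 8 ≡ 2 (mod 6) but 8 ≡ 0 (mod 4), so the conjunction on the right does not hold.

(←) Conversely, if r ≡ 2 (mod 3) and r ≡ 2 (mod 4), then by the Chinese remainder theorem r ≡ 2 (mod 12). Since 2 ≡ 2 (mod 6) and 6 ∣ 12, we get r ≡ 2 (mod 6).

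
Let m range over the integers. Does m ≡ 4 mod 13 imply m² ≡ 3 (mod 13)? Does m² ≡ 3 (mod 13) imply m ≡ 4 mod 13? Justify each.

(→) Suppose m ≡ 4 mod 13. Write m = 13j + 4. Then (13j + 4)² = 169j² + 104j + 16 = 13(13j² + 8j + 1) + 3, so m² ≡ 3 (mod 13).

(←) This fails: take m = 9. Then 9² = 81 ≡ 3 (mod 13), yet 9 ≡ 9 (mod 13), not 4.

Only the forward direction holds.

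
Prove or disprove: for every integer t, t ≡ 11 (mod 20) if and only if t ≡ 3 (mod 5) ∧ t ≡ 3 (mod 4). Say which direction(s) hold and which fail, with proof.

Both directions fail.

(⟹) This fails: t = 11 gives 11 ≡ 11 (mod 20) but 11 ≡ 1 (mod 5), so the conjunction on the right does not hold.

(⟸) This fails: t = 3 satisfies both congruences on the right (3 ≡ 3 mod 5 and 3 ≡ 3 mod 4) yet 3 ≡ 3 (mod 20), not 11.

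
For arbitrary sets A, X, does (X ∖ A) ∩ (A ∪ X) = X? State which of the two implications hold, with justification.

(⊆) Let x ∈ (X ∖ A) ∩ (A ∪ X). Then x ∈ X and x ∉ A, from which x ∈ X.

(⊇) This inclusion fails. Take A = {1}, X = {1}; then 1 ∈ X but 1 ∉ (X ∖ A) ∩ (A ∪ X).

The sets are not equal: only the forward inclusion holds.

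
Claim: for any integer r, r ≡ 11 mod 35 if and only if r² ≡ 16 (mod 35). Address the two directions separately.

Not equivalent: only (⇒) holds.

(⟹) Suppose r ≡ 11 mod 35. Write r = 35j + 11. Then (35j + 11)² = 1225j² + 770j + 121 = 35(35j² + 22j + 3) + 16, so r² ≡ 16 (mod 35).

(⟸) This fails: take r = 4. Then 4² = 16 ≡ 16 (mod 35), yet 4 ≡ 4 (mod 35), not 11.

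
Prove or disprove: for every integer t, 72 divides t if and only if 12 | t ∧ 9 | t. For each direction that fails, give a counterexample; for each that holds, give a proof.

(⟹) If 72 ∣ t, write t = 72q. Since 72 = 6·12, t = 12·(6q), so 12 ∣ t; and since 72 = 8·9, t = 9·(8q), so 9 ∣ t.

(⟸) This fails: take t = 36. Both 12 ∣ 36 and 9 ∣ 36, yet 36 is not a multiple of 72 (since 36 = 0·72 + 36), so 72 ∤ 36.

Not equivalent: only (⇒) holds.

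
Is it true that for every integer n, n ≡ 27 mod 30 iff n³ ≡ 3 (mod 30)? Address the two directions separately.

(→) Suppose n ≡ 27 mod 30. Write n = 30j + 27. Then (30j + 27)³ = 27000j³ + 72900j² + 65610j + 19683 = 30(900j³ + 2430j² + 2187j + 656) + 3, so n³ ≡ 3 (mod 30).

(←) Conversely, suppose n³ ≡ 3 (mod 30). The only residue r in {0, …, 29} with r³ ≡ 3 (mod 30) is r = 27, so n ≡ 27 (mod 30).

Both directions hold; the statement is true.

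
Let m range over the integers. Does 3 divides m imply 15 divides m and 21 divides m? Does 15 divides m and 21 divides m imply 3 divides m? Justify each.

(←) Suppose 15 ∣ m and 21 ∣ m. Any common multiple of 15 and 21 is a multiple of their lcm; here lcm(15, 21) = 15·21/gcd(15, 21) = 315/3 = 105, so 105 ∣ m. Since 3 ∣ 105, it follows that 3 ∣ m.

(→) This fails: take m = 3. Certainly 3 ∣ 3, but 15 ∤ 3.

Only the reverse direction holds.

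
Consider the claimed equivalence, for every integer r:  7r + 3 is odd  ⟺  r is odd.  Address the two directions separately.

(→) This fails: r = 6 gives 7r + 3 = 45, which is odd, but 6 is even, not odd.

(←) This also fails: r = 5 is odd, but 7r + 3 = 38 is even, not odd.

Both directions fail.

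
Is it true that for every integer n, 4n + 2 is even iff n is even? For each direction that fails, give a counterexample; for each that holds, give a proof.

Not equivalent: only (⇐) holds.

[⇒] This fails: take n = 5. Then 4n + 2 = 22, which is even, yet n = 5 is odd, not even.

[⇐] Suppose n is even. Since 4 is even, 4n is even for every n, so 4n + 2 has the same parity as 2, which is even. Hence 4n + 2 is even.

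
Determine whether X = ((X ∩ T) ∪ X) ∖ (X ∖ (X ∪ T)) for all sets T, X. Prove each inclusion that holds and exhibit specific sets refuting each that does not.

Both inclusions hold.

Forward inclusion. Let x ∈ X. Then either x ∈ X and x ∉ T; or x ∈ T ∩ X. In each case x ∈ ((X ∩ T) ∪ X) ∖ (X ∖ (X ∪ T)), so X ⊆ ((X ∩ T) ∪ X) ∖ (X ∖ (X ∪ T)).

Reverse inclusion. Let x ∈ ((X ∩ T) ∪ X) ∖ (X ∖ (X ∪ T)). Then either x ∈ X and x ∉ T; or x ∈ T ∩ X. In each case x ∈ X, so ((X ∩ T) ∪ X) ∖ (X ∖ (X ∪ T)) ⊆ X.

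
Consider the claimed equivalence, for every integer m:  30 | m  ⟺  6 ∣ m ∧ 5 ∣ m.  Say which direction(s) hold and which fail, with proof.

(⇒) If 30 ∣ m, write m = 30q. Since 30 = 5·6, m = 6·(5q), so 6 ∣ m; and since 30 = 6·5, m = 5·(6q), so 5 ∣ m.

(⇐) Suppose 6 ∣ m and 5 ∣ m. Any common multiple of 6 and 5 is a multiple of their lcm; here gcd(6, 5) = 1, so lcm(6, 5) = 6·5 = 30, so 30 ∣ m.

Both directions hold.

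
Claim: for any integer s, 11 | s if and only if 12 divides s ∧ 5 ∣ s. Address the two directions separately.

Neither direction holds.

(⇒) This fails: take s = 11. Certainly 11 ∣ 11, but 12 ∤ 11.

(⇐) This fails: take s = 60. Both 12 ∣ 60 and 5 ∣ 60, yet 60 is not a multiple of 11 (since 60 = 5·11 + 5), so 11 ∤ 60.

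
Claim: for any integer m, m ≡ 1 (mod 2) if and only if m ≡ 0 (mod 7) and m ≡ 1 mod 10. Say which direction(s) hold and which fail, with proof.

Forward direction. This fails: m = 1 gives 1 ≡ 1 (mod 2) but 1 ≡ 1 (mod 7), so the conjunction on the right does not hold.

Converse. If m ≡ 0 (mod 7) and m ≡ 1 (mod 10), then by the Chinese remainder theorem m ≡ 21 (mod 70). Since 21 ≡ 1 (mod 2) and 2 ∣ 70, we get m ≡ 1 (mod 2).

Not equivalent: only (⇐) holds.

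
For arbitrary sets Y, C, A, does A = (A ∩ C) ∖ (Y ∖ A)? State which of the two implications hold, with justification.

Forward inclusion. This inclusion fails. Take Y = ∅, C = ∅, A = {1}; then 1 ∈ A but 1 ∉ (A ∩ C) ∖ (Y ∖ A).

Reverse inclusion. Let x ∈ (A ∩ C) ∖ (Y ∖ A). Then either x ∈ C ∩ A and x ∉ Y; or x ∈ Y ∩ C ∩ A. In each case x ∈ A, so (A ∩ C) ∖ (Y ∖ A) ⊆ A.

(⊆) fails; (⊇) holds.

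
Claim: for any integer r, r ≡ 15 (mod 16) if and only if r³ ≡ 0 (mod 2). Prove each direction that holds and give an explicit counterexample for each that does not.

Neither implication holds.

(→) This fails: take r = 15. Then 15 ≡ 15 (mod 16), but 15³ = 3375 ≡ 1 (mod 2), not 0.

(←) This fails: take r = 0. Then 0³ = 0 ≡ 0 (mod 2), yet 0 ≡ 0 (mod 16), not 15.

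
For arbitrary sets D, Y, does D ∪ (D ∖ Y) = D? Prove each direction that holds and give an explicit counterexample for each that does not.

Reverse inclusion. Let x ∈ D. Then either x ∈ D and x ∉ Y; or x ∈ D ∩ Y. In each case x ∈ D ∪ (D ∖ Y), so D ⊆ D ∪ (D ∖ Y).

Forward inclusion. Let x ∈ D ∪ (D ∖ Y). Then either x ∈ D and x ∉ Y; or x ∈ D ∩ Y. In each case x ∈ D, so D ∪ (D ∖ Y) ⊆ D.

The two sets are equal.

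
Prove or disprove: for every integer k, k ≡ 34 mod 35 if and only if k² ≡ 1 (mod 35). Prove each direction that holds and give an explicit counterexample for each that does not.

Only the forward implication holds.

(→) Suppose k ≡ 34 mod 35. Write k = 35j + 34. Then (35j + 34)² = 1225j² + 2380j + 1156 = 35(35j² + 68j + 33) + 1, so k² ≡ 1 (mod 35).

(←) This fails: take k = 1. Then 1² = 1 ≡ 1 (mod 35), yet 1 ≡ 1 (mod 35), not 34.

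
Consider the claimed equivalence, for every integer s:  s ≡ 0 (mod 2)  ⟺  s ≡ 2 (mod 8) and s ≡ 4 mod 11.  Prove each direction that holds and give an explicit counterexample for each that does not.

Not equivalent: only (⇐) holds.

(⇒) This fails: s = 0 gives 0 ≡ 0 (mod 2) but 0 ≡ 0 (mod 8), so the conjunction on the right does not hold.

(⇐) Conversely, if s ≡ 2 (mod 8) and s ≡ 4 (mod 11), then by the Chinese remainder theorem s ≡ 26 (mod 88). Since 26 ≡ 0 (mod 2) and 2 ∣ 88, we get s ≡ 0 (mod 2).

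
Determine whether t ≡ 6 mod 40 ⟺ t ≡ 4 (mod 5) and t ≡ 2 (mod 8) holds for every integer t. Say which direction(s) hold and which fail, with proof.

(→) This fails: t = 6 gives 6 ≡ 6 (mod 40) but 6 ≡ 1 (mod 5), so the conjunction on the right does not hold.

(←) This fails: t = 34 satisfies both congruences on the right (34 ≡ 4 mod 5 and 34 ≡ 2 mod 8) yet 34 ≡ 34 (mod 40), not 6.

(⇒) fails and (⇐) fails.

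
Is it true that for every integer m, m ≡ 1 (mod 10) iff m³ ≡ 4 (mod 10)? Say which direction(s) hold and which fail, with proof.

[⇒] This fails: take m = 1. Then 1 ≡ 1 (mod 10), but 1³ = 1 ≡ 1 (mod 10), not 4.

[⇐] This fails: take m = 4. Then 4³ = 64 ≡ 4 (mod 10), yet 4 ≡ 4 (mod 10), not 1.

Neither implication holds.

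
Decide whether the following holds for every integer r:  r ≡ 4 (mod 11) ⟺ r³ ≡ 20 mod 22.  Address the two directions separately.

Only the reverse direction holds.

(⟹) This fails: take r = 15. Then 15 ≡ 4 (mod 11), but 15³ = 3375 ≡ 9 (mod 22), not 20.

(⟸) Conversely, the residues r modulo 22 with r³ ≡ 20 (mod 22) are exactly {4}, and each is ≡ 4 (mod 11).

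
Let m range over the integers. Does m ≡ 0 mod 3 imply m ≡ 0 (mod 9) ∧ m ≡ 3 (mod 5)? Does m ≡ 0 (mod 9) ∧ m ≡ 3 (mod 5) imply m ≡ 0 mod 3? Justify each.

Forward direction. This fails: m = 0 gives 0 ≡ 0 (mod 3) but 0 ≡ 0 (mod 5), so the conjunction on the right does not hold.

Converse. If m ≡ 0 (mod 9) and m ≡ 3 (mod 5), then by the Chinese remainder theorem m ≡ 18 (mod 45). Since 18 ≡ 0 (mod 3) and 3 ∣ 45, we get m ≡ 0 (mod 3).

Only the reverse direction holds.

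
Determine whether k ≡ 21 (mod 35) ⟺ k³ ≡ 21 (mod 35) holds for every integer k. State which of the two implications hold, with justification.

(→) Suppose k ≡ 21 (mod 35). Write k = 35j + 21. Then (35j + 21)³ = 42875j³ + 77175j² + 46305j + 9261 = 35(1225j³ + 2205j² + 1323j + 264) + 21, so k³ ≡ 21 (mod 35).

(←) Conversely, suppose k³ ≡ 21 (mod 35). The only residue r in {0, …, 34} with r³ ≡ 21 (mod 35) is r = 21, so k ≡ 21 (mod 35).

Both directions hold.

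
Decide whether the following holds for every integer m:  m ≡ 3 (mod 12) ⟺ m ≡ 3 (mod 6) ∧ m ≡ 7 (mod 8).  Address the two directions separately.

Only the converse holds.

(⇒) This fails: m = 3 gives 3 ≡ 3 (mod 12) but 3 ≡ 3 (mod 8), so the conjunction on the right does not hold.

(⇐) Conversely, if m ≡ 3 (mod 6) and m ≡ 7 (mod 8), then by the Chinese remainder theorem m ≡ 15 (mod 24). Since 15 ≡ 3 (mod 12) and 12 ∣ 24, we get m ≡ 3 (mod 12).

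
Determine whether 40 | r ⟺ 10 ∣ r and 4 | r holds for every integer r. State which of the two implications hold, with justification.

(→) If 40 ∣ r, write r = 40q. Since 40 = 4·10, r = 10·(4q), so 10 ∣ r; and since 40 = 10·4, r = 4·(10q), so 4 ∣ r.

(←) This fails: take r = 20. Both 10 ∣ 20 and 4 ∣ 20, yet 20 is not a multiple of 40 (since 20 = 0·40 + 20), so 40 ∤ 20.

(⇒) holds; (⇐) fails.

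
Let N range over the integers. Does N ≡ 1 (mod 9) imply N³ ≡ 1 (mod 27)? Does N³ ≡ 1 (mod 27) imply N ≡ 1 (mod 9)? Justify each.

(←) The residues r modulo 27 with r³ ≡ 1 (mod 27) are exactly {1, 10, 19}, and each is ≡ 1 (mod 9).

(→) Suppose N ≡ 1 (mod 9). Working modulo 27, N ∈ {1, 10, 19}; for each such r, r³ ≡ 1 (mod 27).

Equivalent; both directions hold.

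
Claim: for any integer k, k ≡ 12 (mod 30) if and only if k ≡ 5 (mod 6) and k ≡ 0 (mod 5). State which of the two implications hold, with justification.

Neither direction holds.

Forward direction. This fails: k = 12 gives 12 ≡ 12 (mod 30) but 12 ≡ 0 (mod 6), so the conjunction on the right does not hold.

Converse. This fails: k = 5 satisfies both congruences on the right (5 ≡ 5 mod 6 and 5 ≡ 0 mod 5) yet 5 ≡ 5 (mod 30), not 12.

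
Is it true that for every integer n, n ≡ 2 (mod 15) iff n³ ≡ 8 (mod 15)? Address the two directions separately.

Equivalent; both directions hold.

Forward direction. Suppose n ≡ 2 (mod 15). Write n = 15j + 2. Then (15j + 2)³ = 3375j³ + 1350j² + 180j + 8 = 15(225j³ + 90j² + 12j) + 8, so n³ ≡ 8 (mod 15).

Converse. Suppose n³ ≡ 8 (mod 15). The only residue r in {0, …, 14} with r³ ≡ 8 (mod 15) is r = 2, so n ≡ 2 (mod 15).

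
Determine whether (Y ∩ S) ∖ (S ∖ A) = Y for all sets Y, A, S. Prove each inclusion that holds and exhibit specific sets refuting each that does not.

The sets are not equal: only the forward inclusion holds.

(⊆) Let x ∈ (Y ∩ S) ∖ (S ∖ A). Then x ∈ Y ∩ A ∩ S, from which x ∈ Y.

(⊇) This inclusion fails. Take Y = {1}, A = ∅, S = ∅; then 1 ∈ Y but 1 ∉ (Y ∩ S) ∖ (S ∖ A).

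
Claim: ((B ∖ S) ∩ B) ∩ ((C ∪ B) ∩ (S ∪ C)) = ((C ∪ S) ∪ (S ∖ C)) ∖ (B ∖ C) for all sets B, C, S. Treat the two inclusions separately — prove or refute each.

(⊆) Let x ∈ ((B ∖ S) ∩ B) ∩ ((C ∪ B) ∩ (S ∪ C)). Then x ∈ B ∩ C and x ∉ S, from which x ∈ ((C ∪ S) ∪ (S ∖ C)) ∖ (B ∖ C).

(⊇) This inclusion fails. Take B = ∅, C = {1}, S = ∅; then 1 ∈ ((C ∪ S) ∪ (S ∖ C)) ∖ (B ∖ C) but 1 ∉ ((B ∖ S) ∩ B) ∩ ((C ∪ B) ∩ (S ∪ C)).

Only the forward inclusion holds.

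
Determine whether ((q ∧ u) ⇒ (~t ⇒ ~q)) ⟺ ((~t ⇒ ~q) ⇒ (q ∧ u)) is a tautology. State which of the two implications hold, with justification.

(⇒) fails and (⇐) fails.

(⟹) This fails. Under q = F, u = F, t = F, the left side is true but the right side is false.

(⟸) This fails. Under q = T, u = T, t = F, the left side is false but the right side is true.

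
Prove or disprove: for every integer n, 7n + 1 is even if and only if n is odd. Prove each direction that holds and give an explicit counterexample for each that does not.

(⟸) Suppose n is odd; write n = 2j + 1. Then 7n + 1 = 7·(2j + 1) + 1 = 2·7j + 8, which is even.

(⟹) Suppose 7n + 1 is even. Since 7 is odd, 7n and n have the same parity, so 7n + 1 ≡ n + 1 (mod 2). As 1 is odd, 7n + 1 is even exactly when n is odd. Thus n is odd.

Both directions hold.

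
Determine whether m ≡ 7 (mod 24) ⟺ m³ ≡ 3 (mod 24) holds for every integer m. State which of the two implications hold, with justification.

Both directions fail.

Forward direction. This fails: take m = 7. Then 7 ≡ 7 (mod 24), but 7³ = 343 ≡ 7 (mod 24), not 3.

Converse. This fails: take m = 3. Then 3³ = 27 ≡ 3 (mod 24), yet 3 ≡ 3 (mod 24), not 7.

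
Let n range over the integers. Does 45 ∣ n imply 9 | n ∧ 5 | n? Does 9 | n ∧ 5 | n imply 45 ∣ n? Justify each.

Both implications hold.

Converse. Suppose 9 ∣ n and 5 ∣ n. Any common multiple of 9 and 5 is a multiple of their lcm; here gcd(9, 5) = 1, so lcm(9, 5) = 9·5 = 45, so 45 ∣ n.

Forward direction. If 45 ∣ n, write n = 45q. Since 45 = 5·9, n = 9·(5q), so 9 ∣ n; and since 45 = 9·5, n = 5·(9q), so 5 ∣ n.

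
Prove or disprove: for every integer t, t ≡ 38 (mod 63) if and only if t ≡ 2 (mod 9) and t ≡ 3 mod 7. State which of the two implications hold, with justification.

Both directions hold; the statement is true.

[⇒] Suppose t ≡ 38 (mod 63); write t = 63j + 38. Since 9 ∣ 63, reducing mod 9 gives t ≡ 38 ≡ 2 (mod 9); since 7 ∣ 63, reducing mod 7 gives t ≡ 38 ≡ 3 (mod 7).

[⇐] Conversely, if t ≡ 2 (mod 9) and t ≡ 3 (mod 7), then by the Chinese remainder theorem t ≡ 38 (mod 63). This is exactly t ≡ 38 (mod 63).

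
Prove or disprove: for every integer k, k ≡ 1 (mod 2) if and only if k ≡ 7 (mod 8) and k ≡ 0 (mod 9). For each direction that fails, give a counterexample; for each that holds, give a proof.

(⇒) This fails: k = 1 gives 1 ≡ 1 (mod 2) but 1 ≡ 1 (mod 8), so the conjunction on the right does not hold.

(⇐) Conversely, if k ≡ 7 (mod 8) and k ≡ 0 (mod 9), then by the Chinese remainder theorem k ≡ 63 (mod 72). Since 63 ≡ 1 (mod 2) and 2 ∣ 72, we get k ≡ 1 (mod 2).

Not equivalent: only (⇐) holds.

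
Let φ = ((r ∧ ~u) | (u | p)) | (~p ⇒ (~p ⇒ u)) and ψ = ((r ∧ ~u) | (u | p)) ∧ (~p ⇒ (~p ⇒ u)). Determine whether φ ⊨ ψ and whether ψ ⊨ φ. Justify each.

Only the reverse direction holds.

(⟸) Assume the antecedent. If p is true, the consequent reduces to true regardless of the other variables. If p is false, the antecedent forces (p = F, r = F, u = T) or (p = F, r = T, u = T), and the consequent holds there. Either way the consequent holds.

(⟹) This fails. Under p = F, r = T, u = F, the left side is true but the right side is false.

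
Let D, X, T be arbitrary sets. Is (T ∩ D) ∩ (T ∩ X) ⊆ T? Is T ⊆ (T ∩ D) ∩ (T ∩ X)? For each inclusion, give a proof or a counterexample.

Forward inclusion. Let x ∈ (T ∩ D) ∩ (T ∩ X). Then x ∈ D ∩ X ∩ T, from which x ∈ T.

Reverse inclusion. This inclusion fails. Take D = ∅, X = ∅, T = {1}; then 1 ∈ T but 1 ∉ (T ∩ D) ∩ (T ∩ X).

(⊆) holds; (⊇) fails.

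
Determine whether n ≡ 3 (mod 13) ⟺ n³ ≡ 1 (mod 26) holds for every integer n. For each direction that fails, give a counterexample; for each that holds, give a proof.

(⇒) This fails: take n = 16. Then 16 ≡ 3 (mod 13), but 16³ = 4096 ≡ 14 (mod 26), not 1.

(⇐) This fails: take n = 1. Then 1³ = 1 ≡ 1 (mod 26), yet 1 ≡ 1 (mod 13), not 3.

Neither direction holds.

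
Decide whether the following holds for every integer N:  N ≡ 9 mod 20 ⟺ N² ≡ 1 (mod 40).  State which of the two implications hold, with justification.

[⇐] This fails: take N = 1. Then 1² = 1 ≡ 1 (mod 40), yet 1 ≡ 1 (mod 20), not 9.

[⇒] Suppose N ≡ 9 (mod 20). Working modulo 40, N ∈ {9, 29}; for each such r, r² ≡ 1 (mod 40).

(⇒) holds; (⇐) fails.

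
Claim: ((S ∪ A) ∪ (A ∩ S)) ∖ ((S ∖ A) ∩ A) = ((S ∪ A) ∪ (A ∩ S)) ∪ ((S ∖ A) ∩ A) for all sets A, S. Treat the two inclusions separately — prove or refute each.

The two sets are equal.

(⊆) Let x ∈ ((S ∪ A) ∪ (A ∩ S)) ∖ ((S ∖ A) ∩ A). Then either x ∈ A and x ∉ S; or x ∈ S and x ∉ A; or x ∈ A ∩ S. In each case x ∈ ((S ∪ A) ∪ (A ∩ S)) ∪ ((S ∖ A) ∩ A), so ((S ∪ A) ∪ (A ∩ S)) ∖ ((S ∖ A) ∩ A) ⊆ ((S ∪ A) ∪ (A ∩ S)) ∪ ((S ∖ A) ∩ A).

(⊇) Let x ∈ ((S ∪ A) ∪ (A ∩ S)) ∪ ((S ∖ A) ∩ A). Then either x ∈ A and x ∉ S; or x ∈ S and x ∉ A; or x ∈ A ∩ S. In each case x ∈ ((S ∪ A) ∪ (A ∩ S)) ∖ ((S ∖ A) ∩ A), so ((S ∪ A) ∪ (A ∩ S)) ∪ ((S ∖ A) ∩ A) ⊆ ((S ∪ A) ∪ (A ∩ S)) ∖ ((S ∖ A) ∩ A).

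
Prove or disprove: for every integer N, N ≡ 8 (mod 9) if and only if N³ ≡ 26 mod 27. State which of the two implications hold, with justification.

Both directions hold; the statement is true.

(⟹) Suppose N ≡ 8 (mod 9). Working modulo 27, N ∈ {8, 17, 26}; for each such r, r³ ≡ 26 (mod 27).

(⟸) Conversely, the residues r modulo 27 with r³ ≡ 26 (mod 27) are exactly {8, 17, 26}, and each is ≡ 8 (mod 9).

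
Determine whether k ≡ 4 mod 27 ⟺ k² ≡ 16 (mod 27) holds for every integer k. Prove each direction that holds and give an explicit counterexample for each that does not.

[⇐] This fails: take k = 23. Then 23² = 529 ≡ 16 (mod 27), yet 23 ≡ 23 (mod 27), not 4.

[⇒] Suppose k ≡ 4 mod 27. Write k = 27j + 4. Then (27j + 4)² = 729j² + 216j + 16 = 27(27j² + 8j) + 16, so k² ≡ 16 (mod 27).

The forward direction holds; the converse fails.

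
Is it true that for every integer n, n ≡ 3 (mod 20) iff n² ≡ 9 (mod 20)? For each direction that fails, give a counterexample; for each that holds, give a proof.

(→) Suppose n ≡ 3 (mod 20). Write n = 20j + 3. Then (20j + 3)² = 400j² + 120j + 9 = 20(20j² + 6j) + 9, so n² ≡ 9 (mod 20).

(←) This fails: take n = 7. Then 7² = 49 ≡ 9 (mod 20), yet 7 ≡ 7 (mod 20), not 3.

Only the forward direction holds.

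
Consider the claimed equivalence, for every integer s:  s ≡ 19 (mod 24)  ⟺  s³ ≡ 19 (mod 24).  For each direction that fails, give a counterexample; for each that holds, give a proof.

[⇒] Suppose s ≡ 19 (mod 24). Write s = 24j + 19. Then (24j + 19)³ = 13824j³ + 32832j² + 25992j + 6859 = 24(576j³ + 1368j² + 1083j + 285) + 19, so s³ ≡ 19 (mod 24).

[⇐] Conversely, suppose s³ ≡ 19 (mod 24). The only residue r in {0, …, 23} with r³ ≡ 19 (mod 24) is r = 19, so s ≡ 19 (mod 24).

Both implications hold.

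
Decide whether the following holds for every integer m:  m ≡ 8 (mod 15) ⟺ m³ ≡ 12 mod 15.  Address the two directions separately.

(⟹) This fails: take m = 8. Then 8 ≡ 8 (mod 15), but 8³ = 512 ≡ 2 (mod 15), not 12.

(⟸) This fails: take m = 3. Then 3³ = 27 ≡ 12 (mod 15), yet 3 ≡ 3 (mod 15), not 8.

(⇒) fails and (⇐) fails.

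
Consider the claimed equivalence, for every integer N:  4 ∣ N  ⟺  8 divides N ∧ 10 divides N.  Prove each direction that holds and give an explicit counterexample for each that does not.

Forward direction. This fails: take N = 4. Certainly 4 ∣ 4, but 8 ∤ 4.

Converse. Suppose 8 ∣ N and 10 ∣ N. Any common multiple of 8 and 10 is a multiple of their lcm; here lcm(8, 10) = 8·10/gcd(8, 10) = 80/2 = 40, so 40 ∣ N. Since 4 ∣ 40, it follows that 4 ∣ N.

The forward direction fails; the converse holds.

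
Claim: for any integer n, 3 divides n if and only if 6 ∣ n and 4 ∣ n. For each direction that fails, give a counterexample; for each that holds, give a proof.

[⇒] This fails: take n = 3. Certainly 3 ∣ 3, but 6 ∤ 3.

[⇐] Suppose 6 ∣ n and 4 ∣ n. Any common multiple of 6 and 4 is a multiple of their lcm; here lcm(6, 4) = 6·4/gcd(6, 4) = 24/2 = 12, so 12 ∣ n. Since 3 ∣ 12, it follows that 3 ∣ n.

Only the converse holds.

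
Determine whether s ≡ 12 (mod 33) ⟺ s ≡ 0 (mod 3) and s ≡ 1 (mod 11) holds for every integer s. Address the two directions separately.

Both implications hold.

(⟹) Suppose s ≡ 12 (mod 33); write s = 33j + 12. Since 3 ∣ 33, reducing mod 3 gives s ≡ 12 ≡ 0 (mod 3); since 11 ∣ 33, reducing mod 11 gives s ≡ 12 ≡ 1 (mod 11).

(⟸) Conversely, if s ≡ 0 (mod 3) and s ≡ 1 (mod 11), then by the Chinese remainder theorem s ≡ 12 (mod 33). This is exactly s ≡ 12 (mod 33).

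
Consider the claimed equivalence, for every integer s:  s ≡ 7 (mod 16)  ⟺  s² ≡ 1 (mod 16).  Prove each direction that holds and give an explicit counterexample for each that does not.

Only the forward implication holds.

[⇒] Suppose s ≡ 7 (mod 16). Write s = 16j + 7. Then (16j + 7)² = 256j² + 224j + 49 = 16(16j² + 14j + 3) + 1, so s² ≡ 1 (mod 16).

[⇐] This fails: take s = 1. Then 1² = 1 ≡ 1 (mod 16), yet 1 ≡ 1 (mod 16), not 7.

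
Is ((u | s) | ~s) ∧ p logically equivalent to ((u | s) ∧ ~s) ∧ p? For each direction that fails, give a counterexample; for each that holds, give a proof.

(⟹) This fails. Under u = F, s = F, p = T, the left side is true but the right side is false.

(⟸) Assume the antecedent. If u is true, the antecedent forces (u = T, s = F, p = T), and ((u | s) | ~s) ∧ p holds there. If u is false, the antecedent cannot hold. Either way ((u | s) | ~s) ∧ p holds.

Only the converse holds.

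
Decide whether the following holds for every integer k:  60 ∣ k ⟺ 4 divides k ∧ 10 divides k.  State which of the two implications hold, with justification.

(⟸) This fails: take k = 20. Both 4 ∣ 20 and 10 ∣ 20, yet 20 is not a multiple of 60 (since 20 = 0·60 + 20), so 60 ∤ 20.

(⟹) If 60 ∣ k, write k = 60q. Since 60 = 15·4, k = 4·(15q), so 4 ∣ k; and since 60 = 6·10, k = 10·(6q), so 10 ∣ k.

(⇒) holds; (⇐) fails.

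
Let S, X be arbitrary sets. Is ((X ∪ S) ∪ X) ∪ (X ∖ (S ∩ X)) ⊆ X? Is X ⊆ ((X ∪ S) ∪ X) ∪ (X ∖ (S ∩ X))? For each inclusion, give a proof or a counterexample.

(⊆) This inclusion fails. Take S = {1}, X = ∅; then 1 ∈ ((X ∪ S) ∪ X) ∪ (X ∖ (S ∩ X)) but 1 ∉ X.

(⊇) Let x ∈ X. Then either x ∈ X and x ∉ S; or x ∈ S ∩ X. In each case x ∈ ((X ∪ S) ∪ X) ∪ (X ∖ (S ∩ X)), so X ⊆ ((X ∪ S) ∪ X) ∪ (X ∖ (S ∩ X)).

Only the reverse inclusion holds.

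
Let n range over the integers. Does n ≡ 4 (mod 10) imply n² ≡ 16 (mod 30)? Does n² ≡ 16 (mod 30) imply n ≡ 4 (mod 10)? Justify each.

Neither direction holds.

(⟹) This fails: take n = 24. Then 24 ≡ 4 (mod 10), but 24² = 576 ≡ 6 (mod 30), not 16.

(⟸) This fails: take n = 16. Then 16² = 256 ≡ 16 (mod 30), yet 16 ≡ 6 (mod 10), not 4.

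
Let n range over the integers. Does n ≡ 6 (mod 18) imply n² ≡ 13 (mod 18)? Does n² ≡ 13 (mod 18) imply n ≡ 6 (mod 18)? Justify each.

Neither implication holds.

[⇒] This fails: take n = 6. Then 6 ≡ 6 (mod 18), but 6² = 36 ≡ 0 (mod 18), not 13.

[⇐] This fails: take n = 7. Then 7² = 49 ≡ 13 (mod 18), yet 7 ≡ 7 (mod 18), not 6.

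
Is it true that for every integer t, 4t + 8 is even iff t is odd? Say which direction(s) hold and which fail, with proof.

[⇒] This fails: take t = 4. Then 4t + 8 = 24, which is even, yet t = 4 is even, not odd.

[⇐] Suppose t is odd. Since 4 is even, 4t is even for every t, so 4t + 8 has the same parity as 8, which is even. Hence 4t + 8 is even.

Not equivalent: only (⇐) holds.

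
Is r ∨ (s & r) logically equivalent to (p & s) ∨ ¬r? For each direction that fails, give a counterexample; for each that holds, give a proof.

[⇒] This fails. Under s = F, p = F, r = T, the left side is true but the right side is false.

[⇐] This fails. Under s = F, p = F, r = F, the left side is false but the right side is true.

Neither direction holds.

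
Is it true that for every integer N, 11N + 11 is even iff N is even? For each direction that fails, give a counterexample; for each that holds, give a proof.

Neither implication holds.

Forward direction. This fails: N = 7 gives 11N + 11 = 88, which is even, but 7 is odd, not even.

Converse. This also fails: N = 4 is even, but 11N + 11 = 55 is odd, not even.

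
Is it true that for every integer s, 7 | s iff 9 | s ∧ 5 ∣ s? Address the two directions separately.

(⇒) fails and (⇐) fails.

(⇒) This fails: take s = 7. Certainly 7 ∣ 7, but 9 ∤ 7.

(⇐) This fails: take s = 45. Both 9 ∣ 45 and 5 ∣ 45, yet 45 is not a multiple of 7 (since 45 = 6·7 + 3), so 7 ∤ 45.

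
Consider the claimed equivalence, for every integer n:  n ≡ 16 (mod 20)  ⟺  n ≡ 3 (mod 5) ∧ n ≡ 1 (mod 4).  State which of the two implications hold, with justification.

Forward direction. This fails: n = 16 gives 16 ≡ 16 (mod 20) but 16 ≡ 1 (mod 5), so the conjunction on the right does not hold.

Converse. This fails: n = 13 satisfies both congruences on the right (13 ≡ 3 mod 5 and 13 ≡ 1 mod 4) yet 13 ≡ 13 (mod 20), not 16.

Neither implication holds.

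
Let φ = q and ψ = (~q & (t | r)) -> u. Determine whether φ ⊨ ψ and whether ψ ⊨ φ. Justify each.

(⇒) holds; (⇐) fails.

[⇒] Assume the antecedent. If q is true, (~q & (t | r)) -> u reduces to true regardless of the other variables. If q is false, the antecedent cannot hold. Either way (~q & (t | r)) -> u holds.

[⇐] This fails. Under q = F, r = F, u = F, t = F, the left side is false but the right side is true.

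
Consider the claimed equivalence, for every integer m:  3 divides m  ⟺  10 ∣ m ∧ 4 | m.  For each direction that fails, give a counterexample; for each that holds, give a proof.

Both directions fail.

[⇒] This fails: take m = 3. Certainly 3 ∣ 3, but 10 ∤ 3.

[⇐] This fails: take m = 20. Both 10 ∣ 20 and 4 ∣ 20, yet 20 is not a multiple of 3 (since 20 = 6·3 + 2), so 3 ∤ 20.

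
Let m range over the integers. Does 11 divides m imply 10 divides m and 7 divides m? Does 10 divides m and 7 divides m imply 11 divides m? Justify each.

Neither implication holds.

(→) This fails: take m = 11. Certainly 11 ∣ 11, but 10 ∤ 11.

(←) This fails: take m = 70. Both 10 ∣ 70 and 7 ∣ 70, yet 70 is not a multiple of 11 (since 70 = 6·11 + 4), so 11 ∤ 70.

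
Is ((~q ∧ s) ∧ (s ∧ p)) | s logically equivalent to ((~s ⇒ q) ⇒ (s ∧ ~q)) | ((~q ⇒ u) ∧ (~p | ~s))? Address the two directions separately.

(⇒) This fails. Under p = T, q = T, u = F, s = T, the left side is true but the right side is false.

(⇐) This fails. Under p = F, q = F, u = F, s = F, the left side is false but the right side is true.

Neither direction holds.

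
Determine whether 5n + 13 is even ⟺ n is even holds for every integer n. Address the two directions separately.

Neither implication holds.

(⇒) This fails: n = 7 gives 5n + 13 = 48, which is even, but 7 is odd, not even.

(⇐) This also fails: n = 0 is even, but 5n + 13 = 13 is odd, not even.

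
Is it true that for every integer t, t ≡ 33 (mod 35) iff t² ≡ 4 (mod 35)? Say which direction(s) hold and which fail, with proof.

[⇒] Suppose t ≡ 33 (mod 35). Write t = 35j + 33. Then (35j + 33)² = 1225j² + 2310j + 1089 = 35(35j² + 66j + 31) + 4, so t² ≡ 4 (mod 35).

[⇐] This fails: take t = 2. Then 2² = 4 ≡ 4 (mod 35), yet 2 ≡ 2 (mod 35), not 33.

Only the forward implication holds.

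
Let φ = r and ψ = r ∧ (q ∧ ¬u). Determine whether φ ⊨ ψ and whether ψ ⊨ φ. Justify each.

(⟹) This fails. Under u = F, r = T, q = F, the left side is true but the right side is false.

(⟸) Assume the antecedent. If u is true, the antecedent cannot hold. If u is false, the antecedent forces (u = F, r = T, q = T), and r holds there. Either way r holds.

(⇒) fails; (⇐) holds.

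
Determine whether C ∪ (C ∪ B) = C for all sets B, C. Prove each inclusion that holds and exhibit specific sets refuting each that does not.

(⟹) This inclusion fails. Take B = {1}, C = ∅; then 1 ∈ C ∪ (C ∪ B) but 1 ∉ C.

(⟸) Let x ∈ C. Then either x ∈ C and x ∉ B; or x ∈ B ∩ C. In each case x ∈ C ∪ (C ∪ B), so C ⊆ C ∪ (C ∪ B).

Only the reverse inclusion holds.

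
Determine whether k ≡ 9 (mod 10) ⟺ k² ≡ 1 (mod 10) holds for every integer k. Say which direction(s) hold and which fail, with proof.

(⇐) This fails: take k = 1. Then 1² = 1 ≡ 1 (mod 10), yet 1 ≡ 1 (mod 10), not 9.

(⇒) Suppose k ≡ 9 (mod 10). Write k = 10j + 9. Then (10j + 9)² = 100j² + 180j + 81 = 10(10j² + 18j + 8) + 1, so k² ≡ 1 (mod 10).

The forward direction holds; the converse fails.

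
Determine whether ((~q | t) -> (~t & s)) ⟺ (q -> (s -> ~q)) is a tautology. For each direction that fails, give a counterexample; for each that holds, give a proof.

(⇒) fails and (⇐) fails.

(→) This fails. Under s = T, q = T, t = F, the left side is true but the right side is false.

(←) This fails. Under s = F, q = F, t = F, the left side is false but the right side is true.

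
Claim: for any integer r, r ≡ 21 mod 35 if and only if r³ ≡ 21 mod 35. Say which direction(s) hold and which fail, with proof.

[⇒] Suppose r ≡ 21 mod 35. Write r = 35j + 21. Then (35j + 21)³ = 42875j³ + 77175j² + 46305j + 9261 = 35(1225j³ + 2205j² + 1323j + 264) + 21, so r³ ≡ 21 (mod 35).

[⇐] Conversely, suppose r³ ≡ 21 (mod 35). The only residue r in {0, …, 34} with r³ ≡ 21 (mod 35) is r = 21, so r ≡ 21 (mod 35).

Both directions hold.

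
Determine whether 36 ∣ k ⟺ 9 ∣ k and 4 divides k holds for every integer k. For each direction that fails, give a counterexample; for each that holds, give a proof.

The biconditional holds.

(⇒) If 36 ∣ k, write k = 36q. Since 36 = 4·9, k = 9·(4q), so 9 ∣ k; and since 36 = 9·4, k = 4·(9q), so 4 ∣ k.

(⇐) Suppose 9 ∣ k and 4 ∣ k. Any common multiple of 9 and 4 is a multiple of their lcm; here gcd(9, 4) = 1, so lcm(9, 4) = 9·4 = 36, so 36 ∣ k.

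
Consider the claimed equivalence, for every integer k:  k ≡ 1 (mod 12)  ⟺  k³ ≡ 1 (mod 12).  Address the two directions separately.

(⇒) Suppose k ≡ 1 (mod 12). Write k = 12j + 1. Then (12j + 1)³ = 1728j³ + 432j² + 36j + 1 = 12(144j³ + 36j² + 3j) + 1, so k³ ≡ 1 (mod 12).

(⇐) Conversely, suppose k³ ≡ 1 (mod 12). The only residue r in {0, …, 11} with r³ ≡ 1 (mod 12) is r = 1, so k ≡ 1 (mod 12).

Both directions hold; the statement is true.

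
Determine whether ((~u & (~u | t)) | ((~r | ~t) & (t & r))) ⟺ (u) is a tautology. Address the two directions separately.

Neither implication holds.

(→) This fails. Under r = F, t = F, u = F, the left side is true but the right side is false.

(←) This fails. Under r = F, t = F, u = T, the left side is false but the right side is true.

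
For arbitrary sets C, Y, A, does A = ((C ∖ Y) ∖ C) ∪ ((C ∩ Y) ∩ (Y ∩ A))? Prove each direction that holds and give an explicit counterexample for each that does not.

The sets are not equal: only the reverse inclusion holds.

(⟹) This inclusion fails. Take C = ∅, Y = ∅, A = {1}; then 1 ∈ A but 1 ∉ ((C ∖ Y) ∖ C) ∪ ((C ∩ Y) ∩ (Y ∩ A)).

(⟸) Let x ∈ ((C ∖ Y) ∖ C) ∪ ((C ∩ Y) ∩ (Y ∩ A)). Then x ∈ C ∩ Y ∩ A, from which x ∈ A.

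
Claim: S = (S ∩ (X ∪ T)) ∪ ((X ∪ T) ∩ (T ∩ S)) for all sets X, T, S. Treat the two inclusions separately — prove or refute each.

Forward inclusion. This inclusion fails. Take X = ∅, T = ∅, S = {1}; then 1 ∈ S but 1 ∉ (S ∩ (X ∪ T)) ∪ ((X ∪ T) ∩ (T ∩ S)).

Reverse inclusion. Let x ∈ (S ∩ (X ∪ T)) ∪ ((X ∪ T) ∩ (T ∩ S)). Then either x ∈ X ∩ S and x ∉ T; or x ∈ T ∩ S and x ∉ X; or x ∈ X ∩ T ∩ S. In each case x ∈ S, so (S ∩ (X ∪ T)) ∪ ((X ∪ T) ∩ (T ∩ S)) ⊆ S.

The sets are not equal: only the reverse inclusion holds.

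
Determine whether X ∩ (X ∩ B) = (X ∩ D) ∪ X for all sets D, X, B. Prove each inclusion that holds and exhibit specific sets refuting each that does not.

(⊆) holds; (⊇) fails.

(⊇) This inclusion fails. Take D = ∅, X = {1}, B = ∅; then 1 ∈ (X ∩ D) ∪ X but 1 ∉ X ∩ (X ∩ B).

(⊆) Let x ∈ X ∩ (X ∩ B). Then either x ∈ X ∩ B and x ∉ D; or x ∈ D ∩ X ∩ B. In each case x ∈ (X ∩ D) ∪ X, so X ∩ (X ∩ B) ⊆ (X ∩ D) ∪ X.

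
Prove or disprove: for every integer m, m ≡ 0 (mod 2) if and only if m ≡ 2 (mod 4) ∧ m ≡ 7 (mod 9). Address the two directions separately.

(⇒) This fails: m = 0 gives 0 ≡ 0 (mod 2) but 0 ≡ 0 (mod 4), so the conjunction on the right does not hold.

(⇐) Conversely, if m ≡ 2 (mod 4) and m ≡ 7 (mod 9), then by the Chinese remainder theorem m ≡ 34 (mod 36). Since 34 ≡ 0 (mod 2) and 2 ∣ 36, we get m ≡ 0 (mod 2).

Only the converse holds.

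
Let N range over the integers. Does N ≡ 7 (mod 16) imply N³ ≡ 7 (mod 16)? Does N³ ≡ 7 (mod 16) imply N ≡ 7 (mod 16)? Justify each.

Both directions hold.

(⟸) Suppose N³ ≡ 7 (mod 16). The only residue r in {0, …, 15} with r³ ≡ 7 (mod 16) is r = 7, so N ≡ 7 (mod 16).

(⟹) Suppose N ≡ 7 (mod 16). Write N = 16j + 7. Then (16j + 7)³ = 4096j³ + 5376j² + 2352j + 343 = 16(256j³ + 336j² + 147j + 21) + 7, so N³ ≡ 7 (mod 16).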